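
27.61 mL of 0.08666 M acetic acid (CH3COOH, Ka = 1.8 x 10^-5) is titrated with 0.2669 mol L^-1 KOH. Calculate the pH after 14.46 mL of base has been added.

12.54

n(acid) = 0.08666 x 0.02761 = 0.002393 mol; n(KOH) added = 0.2669 x 0.01446 = 0.003859 mol.
Base is in excess by 0.003859 - 0.002393 = 0.001467 mol in a total volume of 0.04207 L.
[OH^-] = 0.001467/0.04207 = 0.03486 M, so pOH = 1.46 and pH = 14.00 - 1.46 = 12.54.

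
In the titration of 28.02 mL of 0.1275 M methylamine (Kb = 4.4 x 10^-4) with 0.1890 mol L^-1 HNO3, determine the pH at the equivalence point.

n(CH3NH2) = 0.1275 x 0.02802 = 0.003573 mol; V(HNO3) at equivalence = 0.003573/0.1890 = 0.01890 L.
At equivalence the base is fully converted to CH3NH3+; total volume = 0.04692 L, so [CH3NH3+] = 0.003573/0.04692 = 0.07614 M.
Ka(CH3NH3+) = Kw/Kb = 1.0e-14 / 4.4 x 10^-4 = 2.27e-11.
[H^+] = sqrt(Ka x [CH3NH3+]) = sqrt(2.27e-11 x 0.07614) = 1.32e-6 M.
pH = -log(1.32e-6) = 5.88.

5.88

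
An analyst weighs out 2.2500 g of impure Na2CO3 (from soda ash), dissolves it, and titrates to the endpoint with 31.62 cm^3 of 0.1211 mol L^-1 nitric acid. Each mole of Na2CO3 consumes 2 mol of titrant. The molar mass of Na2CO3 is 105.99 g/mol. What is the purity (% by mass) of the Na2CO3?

9.02%

n(HNO3) = 0.1211 x 0.03162 = 0.003829 mol.
n(Na2CO3) = 0.003829 / 2 = 0.001915 mol.
mass of Na2CO3 = 0.001915 x 105.99 = 0.2029 g.
% purity = 0.2029 / 2.2500 x 100 = 9.02%.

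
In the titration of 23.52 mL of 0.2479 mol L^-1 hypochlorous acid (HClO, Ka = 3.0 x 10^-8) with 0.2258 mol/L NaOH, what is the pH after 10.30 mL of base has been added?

7.34

Initial n(HClO) = 0.2479 x 0.02352 = 0.005831 mol.
n(NaOH) added = 0.2258 x 0.01030 = 0.002326 mol, converting that many moles of HClO to ClO-.
Remaining n(HClO) = 0.003505 mol; n(ClO-) = 0.002326 mol.
By Henderson-Hasselbalch, pH = pKa + log([A^-]/[HA]) = 7.52 + log(0.002326/0.003505) = 7.52 + (-0.18) = 7.34.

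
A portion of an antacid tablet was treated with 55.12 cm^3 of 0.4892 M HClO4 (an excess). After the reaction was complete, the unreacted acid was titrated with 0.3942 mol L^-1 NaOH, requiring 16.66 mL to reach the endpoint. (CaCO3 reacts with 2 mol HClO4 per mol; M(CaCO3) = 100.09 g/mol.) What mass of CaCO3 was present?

1.02 g

Total n(HClO4) added = 0.4892 x 0.05512 = 0.02696 mol.
n(NaOH) used = 0.3942 x 0.01666 = 0.006567 mol, which equals the excess n(HClO4).
So n(HClO4) consumed by the sample = 0.02696 - 0.006567 = 0.02040 mol.
n(CaCO3) = 0.02040 / 2 = 0.01020 mol.
mass = 0.01020 mol x 100.09 g/mol = 1.02 g.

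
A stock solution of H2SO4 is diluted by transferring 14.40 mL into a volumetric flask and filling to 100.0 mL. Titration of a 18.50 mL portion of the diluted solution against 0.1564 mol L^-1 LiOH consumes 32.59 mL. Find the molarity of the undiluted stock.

n(LiOH) = 0.1564 x 0.03259 = 0.005097 mol.
n(H2SO4) in the aliquot = 0.005097 x 1/2 = 0.002549 mol.
[diluted H2SO4] = 0.002549 / 0.01850 = 0.1378 M.
Dilution factor = 100.0/14.40 = 6.944, so [stock] = 0.1378 x 6.944 = 0.957 M.

0.957 M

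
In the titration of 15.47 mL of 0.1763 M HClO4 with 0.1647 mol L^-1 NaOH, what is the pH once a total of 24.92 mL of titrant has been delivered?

n(acid) = 0.1763 x 0.01547 = 0.002727 mol; n(NaOH) added = 0.1647 x 0.02492 = 0.004104 mol.
Base is in excess by 0.004104 - 0.002727 = 0.001377 mol in a total volume of 0.04039 L.
[OH^-] = 0.001377/0.04039 = 0.03409 M, so pOH = 1.47 and pH = 14.00 - 1.47 = 12.53.

12.53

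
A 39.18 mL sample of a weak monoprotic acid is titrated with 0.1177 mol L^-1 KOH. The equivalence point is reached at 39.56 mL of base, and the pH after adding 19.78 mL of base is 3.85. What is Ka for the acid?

1.4 x 10^-4

19.78 mL is half of the equivalence volume, so this is the half-equivalence point where [HA] = [A^-].
At half-equivalence pH = pKa, so pKa = 3.85.
Ka = 10^(-3.85) = 1.4 x 10^-4.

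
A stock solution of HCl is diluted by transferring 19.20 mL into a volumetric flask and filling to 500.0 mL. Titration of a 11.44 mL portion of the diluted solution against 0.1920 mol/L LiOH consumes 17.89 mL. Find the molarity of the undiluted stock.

7.82 M

n(LiOH) = 0.1920 x 0.01789 = 0.003435 mol.
n(HCl) in the aliquot = 0.003435 mol.
[diluted HCl] = 0.003435 / 0.01144 = 0.3003 M.
Dilution factor = 500.0/19.20 = 26.04, so [stock] = 0.3003 x 26.04 = 7.82 M.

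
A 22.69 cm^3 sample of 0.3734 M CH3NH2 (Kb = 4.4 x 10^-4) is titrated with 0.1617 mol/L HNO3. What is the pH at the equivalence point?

n(CH3NH2) = 0.3734 x 0.02269 = 0.008472 mol; V(HNO3) at equivalence = 0.008472/0.1617 = 0.05240 L.
At equivalence the base is fully converted to CH3NH3+; total volume = 0.07509 L, so [CH3NH3+] = 0.008472/0.07509 = 0.1128 M.
Ka(CH3NH3+) = Kw/Kb = 1.0e-14 / 4.4 x 10^-4 = 2.27e-11.
[H^+] = sqrt(Ka x [CH3NH3+]) = sqrt(2.27e-11 x 0.1128) = 1.60e-6 M.
pH = -log(1.60e-6) = 5.80.

5.80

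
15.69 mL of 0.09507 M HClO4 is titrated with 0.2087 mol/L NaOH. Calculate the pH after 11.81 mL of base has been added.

n(acid) = 0.09507 x 0.01569 = 0.001492 mol; n(NaOH) added = 0.2087 x 0.01181 = 0.002465 mol.
Base is in excess by 0.002465 - 0.001492 = 0.0009731 mol in a total volume of 0.02750 L.
[OH^-] = 0.0009731/0.02750 = 0.03539 M, so pOH = 1.45 and pH = 14.00 - 1.45 = 12.55.

12.55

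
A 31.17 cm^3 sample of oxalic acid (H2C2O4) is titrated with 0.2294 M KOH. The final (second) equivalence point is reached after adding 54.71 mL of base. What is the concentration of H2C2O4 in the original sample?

n(KOH) = 0.2294 x 0.05471 = 0.01255 mol.
At the final (second) equivalence point, 2 mol OH^- react per mol H2C2O4, so n(H2C2O4) = 0.01255 / 2 = 0.006275 mol.
[H2C2O4] = 0.006275 / 0.03117 L = 0.201 M.

0.201 M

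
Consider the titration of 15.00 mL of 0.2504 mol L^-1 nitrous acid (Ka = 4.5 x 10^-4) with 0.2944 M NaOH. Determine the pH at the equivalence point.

8.24

n(HNO2) = 0.2504 x 0.01500 = 0.003756 mol; V(NaOH) at equivalence = 0.003756/0.2944 = 0.01276 L.
At equivalence all the acid is converted to NO2-; total volume = 0.01500 + 0.01276 = 0.02776 L, so [NO2-] = 0.003756/0.02776 = 0.1353 M.
Kb = Kw/Ka = 1.0e-14 / 4.5 x 10^-4 = 2.22e-11.
[OH^-] = sqrt(Kb x [NO2-]) = sqrt(2.22e-11 x 0.1353) = 1.73e-6 M.
pOH = 5.76, so pH = 14.00 - 5.76 = 8.24.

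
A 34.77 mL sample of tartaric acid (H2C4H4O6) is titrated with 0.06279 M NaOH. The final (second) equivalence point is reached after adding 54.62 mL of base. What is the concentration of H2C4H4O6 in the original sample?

n(NaOH) = 0.06279 x 0.05462 = 0.003430 mol.
At the final (second) equivalence point, 2 mol OH^- react per mol H2C4H4O6, so n(H2C4H4O6) = 0.003430 / 2 = 0.001715 mol.
[H2C4H4O6] = 0.001715 / 0.03477 L = 0.0493 M.

0.0493 M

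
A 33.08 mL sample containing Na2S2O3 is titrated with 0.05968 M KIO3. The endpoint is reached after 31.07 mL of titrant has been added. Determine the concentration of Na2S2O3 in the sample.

n(KIO3) = 0.05968 x 0.03107 = 0.001854 mol.
From the balanced equation, 1 mol KIO3 reacts with 6 mol Na2S2O3, so n(Na2S2O3) = 0.001854 x 6/1 = 0.01113 mol.
[Na2S2O3] = 0.01113 / 0.03308 L = 0.336 M.

0.336 M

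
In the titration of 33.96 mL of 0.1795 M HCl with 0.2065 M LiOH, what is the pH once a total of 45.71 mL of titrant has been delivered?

n(acid) = 0.1795 x 0.03396 = 0.006096 mol; n(LiOH) added = 0.2065 x 0.04571 = 0.009439 mol.
Base is in excess by 0.009439 - 0.006096 = 0.003343 mol in a total volume of 0.07967 L.
[OH^-] = 0.003343/0.07967 = 0.04196 M, so pOH = 1.38 and pH = 14.00 - 1.38 = 12.62.

12.62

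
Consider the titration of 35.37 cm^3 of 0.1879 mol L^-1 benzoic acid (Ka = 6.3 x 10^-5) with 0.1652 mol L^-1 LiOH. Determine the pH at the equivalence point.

8.57

n(C6H5COOH) = 0.1879 x 0.03537 = 0.006646 mol; V(LiOH) at equivalence = 0.006646/0.1652 = 0.04023 L.
At equivalence all the acid is converted to C6H5COO-; total volume = 0.03537 + 0.04023 = 0.07560 L, so [C6H5COO-] = 0.006646/0.07560 = 0.08791 M.
Kb = Kw/Ka = 1.0e-14 / 6.3 x 10^-5 = 1.59e-10.
[OH^-] = sqrt(Kb x [C6H5COO-]) = sqrt(1.59e-10 x 0.08791) = 3.74e-6 M.
pOH = 5.43, so pH = 14.00 - 5.43 = 8.57.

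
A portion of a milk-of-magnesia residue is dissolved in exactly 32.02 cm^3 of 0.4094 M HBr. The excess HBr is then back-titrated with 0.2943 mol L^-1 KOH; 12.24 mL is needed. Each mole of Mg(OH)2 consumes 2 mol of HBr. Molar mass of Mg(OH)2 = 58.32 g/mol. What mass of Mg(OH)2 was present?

Total n(HBr) added = 0.4094 x 0.03202 = 0.01311 mol.
n(KOH) used = 0.2943 x 0.01224 = 0.003602 mol, which equals the excess n(HBr).
So n(HBr) consumed by the sample = 0.01311 - 0.003602 = 0.009507 mol.
n(Mg(OH)2) = 0.009507 / 2 = 0.004753 mol.
mass = 0.004753 mol x 58.32 g/mol = 0.277 g.

0.277 g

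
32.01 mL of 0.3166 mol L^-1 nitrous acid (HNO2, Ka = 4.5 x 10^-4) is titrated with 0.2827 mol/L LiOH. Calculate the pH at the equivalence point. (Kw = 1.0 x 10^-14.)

n(HNO2) = 0.3166 x 0.03201 = 0.01013 mol; V(LiOH) at equivalence = 0.01013/0.2827 = 0.03585 L.
At equivalence all the acid is converted to NO2-; total volume = 0.03201 + 0.03585 = 0.06786 L, so [NO2-] = 0.01013/0.06786 = 0.1493 M.
Kb = Kw/Ka = 1.0e-14 / 4.5 x 10^-4 = 2.22e-11.
[OH^-] = sqrt(Kb x [NO2-]) = sqrt(2.22e-11 x 0.1493) = 1.82e-6 M.
pOH = 5.74, so pH = 14.00 - 5.74 = 8.26.

8.26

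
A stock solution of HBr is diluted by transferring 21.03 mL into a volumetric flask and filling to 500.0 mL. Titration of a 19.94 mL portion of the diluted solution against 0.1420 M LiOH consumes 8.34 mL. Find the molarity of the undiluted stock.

1.41 M

n(LiOH) = 0.1420 x 0.008340 = 0.001184 mol.
n(HBr) in the aliquot = 0.001184 mol.
[diluted HBr] = 0.001184 / 0.01994 = 0.05939 M.
Dilution factor = 500.0/21.03 = 23.78, so [stock] = 0.05939 x 23.78 = 1.41 M.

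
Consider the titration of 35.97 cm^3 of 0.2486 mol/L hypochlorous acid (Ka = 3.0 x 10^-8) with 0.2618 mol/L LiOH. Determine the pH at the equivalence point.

n(HClO) = 0.2486 x 0.03597 = 0.008942 mol; V(LiOH) at equivalence = 0.008942/0.2618 = 0.03416 L.
At equivalence all the acid is converted to ClO-; total volume = 0.03597 + 0.03416 = 0.07013 L, so [ClO-] = 0.008942/0.07013 = 0.1275 M.
Kb = Kw/Ka = 1.0e-14 / 3.0 x 10^-8 = 3.33e-7.
[OH^-] = sqrt(Kb x [ClO-]) = sqrt(3.33e-7 x 0.1275) = 0.000206 M.
pOH = 3.69, so pH = 14.00 - 3.69 = 10.31.

10.31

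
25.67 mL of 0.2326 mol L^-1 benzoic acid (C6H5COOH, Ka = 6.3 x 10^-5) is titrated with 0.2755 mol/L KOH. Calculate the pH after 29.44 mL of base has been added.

n(acid) = 0.2326 x 0.02567 = 0.005971 mol; n(KOH) added = 0.2755 x 0.02944 = 0.008111 mol.
Base is in excess by 0.008111 - 0.005971 = 0.002140 mol in a total volume of 0.05511 L.
[OH^-] = 0.002140/0.05511 = 0.03883 M, so pOH = 1.41 and pH = 14.00 - 1.41 = 12.59.

12.59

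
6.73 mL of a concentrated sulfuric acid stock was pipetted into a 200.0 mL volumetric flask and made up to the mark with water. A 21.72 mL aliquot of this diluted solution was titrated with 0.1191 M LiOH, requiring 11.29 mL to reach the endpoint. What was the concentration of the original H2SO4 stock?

n(LiOH) = 0.1191 x 0.01129 = 0.001345 mol.
n(H2SO4) in the aliquot = 0.001345 x 1/2 = 0.0006723 mol.
[diluted H2SO4] = 0.0006723 / 0.02172 = 0.03095 M.
Dilution factor = 200.0/6.730 = 29.72, so [stock] = 0.03095 x 29.72 = 0.920 M.

0.920 M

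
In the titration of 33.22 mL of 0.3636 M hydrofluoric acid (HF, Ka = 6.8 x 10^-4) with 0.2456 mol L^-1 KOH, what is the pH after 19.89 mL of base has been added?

3.00

Initial n(HF) = 0.3636 x 0.03322 = 0.01208 mol.
n(KOH) added = 0.2456 x 0.01989 = 0.004885 mol, converting that many moles of HF to F-.
Remaining n(HF) = 0.007194 mol; n(F-) = 0.004885 mol.
By Henderson-Hasselbalch, pH = pKa + log([A^-]/[HA]) = 3.17 + log(0.004885/0.007194) = 3.17 + (-0.17) = 3.00.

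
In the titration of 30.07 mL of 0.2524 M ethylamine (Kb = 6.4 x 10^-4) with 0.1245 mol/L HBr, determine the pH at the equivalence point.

n(C2H5NH2) = 0.2524 x 0.03007 = 0.007590 mol; V(HBr) at equivalence = 0.007590/0.1245 = 0.06096 L.
At equivalence the base is fully converted to C2H5NH3+; total volume = 0.09103 L, so [C2H5NH3+] = 0.007590/0.09103 = 0.08337 M.
Ka(C2H5NH3+) = Kw/Kb = 1.0e-14 / 6.4 x 10^-4 = 1.56e-11.
[H^+] = sqrt(Ka x [C2H5NH3+]) = sqrt(1.56e-11 x 0.08337) = 1.14e-6 M.
pH = -log(1.14e-6) = 5.94.

5.94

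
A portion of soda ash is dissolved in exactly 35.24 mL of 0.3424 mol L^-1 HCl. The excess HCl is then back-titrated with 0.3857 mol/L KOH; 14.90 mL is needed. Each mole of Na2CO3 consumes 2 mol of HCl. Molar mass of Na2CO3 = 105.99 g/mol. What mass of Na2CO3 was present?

0.335 g

Total n(HCl) added = 0.3424 x 0.03524 = 0.01207 mol.
n(KOH) used = 0.3857 x 0.01490 = 0.005747 mol, which equals the excess n(HCl).
So n(HCl) consumed by the sample = 0.01207 - 0.005747 = 0.006319 mol.
n(Na2CO3) = 0.006319 / 2 = 0.003160 mol.
mass = 0.003160 mol x 105.99 g/mol = 0.335 g.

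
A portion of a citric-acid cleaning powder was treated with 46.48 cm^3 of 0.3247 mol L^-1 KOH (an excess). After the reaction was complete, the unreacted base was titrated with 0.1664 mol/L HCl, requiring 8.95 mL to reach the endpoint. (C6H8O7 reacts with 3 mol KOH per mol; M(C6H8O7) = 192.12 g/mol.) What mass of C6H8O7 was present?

0.871 g

Total n(KOH) added = 0.3247 x 0.04648 = 0.01509 mol.
n(HCl) used = 0.1664 x 0.008950 = 0.001489 mol, which equals the excess n(KOH).
So n(KOH) consumed by the sample = 0.01509 - 0.001489 = 0.01360 mol.
n(C6H8O7) = 0.01360 / 3 = 0.004534 mol.
mass = 0.004534 mol x 192.12 g/mol = 0.871 g.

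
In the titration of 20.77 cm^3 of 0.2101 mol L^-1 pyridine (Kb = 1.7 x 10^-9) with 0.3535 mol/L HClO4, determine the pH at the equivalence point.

n(C5H5N) = 0.2101 x 0.02077 = 0.004364 mol; V(HClO4) at equivalence = 0.004364/0.3535 = 0.01234 L.
At equivalence the base is fully converted to C5H5NH+; total volume = 0.03311 L, so [C5H5NH+] = 0.004364/0.03311 = 0.1318 M.
Ka(C5H5NH+) = Kw/Kb = 1.0e-14 / 1.7 x 10^-9 = 5.88e-6.
[H^+] = sqrt(Ka x [C5H5NH+]) = sqrt(5.88e-6 x 0.1318) = 0.000880 M.
pH = -log(0.000880) = 3.06.

3.06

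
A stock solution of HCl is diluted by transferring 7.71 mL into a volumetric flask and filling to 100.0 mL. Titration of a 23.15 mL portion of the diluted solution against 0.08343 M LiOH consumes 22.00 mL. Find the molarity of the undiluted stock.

n(LiOH) = 0.08343 x 0.02200 = 0.001835 mol.
n(HCl) in the aliquot = 0.001835 mol.
[diluted HCl] = 0.001835 / 0.02315 = 0.07929 M.
Dilution factor = 100.0/7.710 = 12.97, so [stock] = 0.07929 x 12.97 = 1.03 M.

1.03 M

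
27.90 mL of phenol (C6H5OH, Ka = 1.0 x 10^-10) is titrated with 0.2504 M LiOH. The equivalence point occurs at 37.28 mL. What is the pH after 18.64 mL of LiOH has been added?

10.00

18.64 mL is exactly half the equivalence volume (37.28/2), i.e. the half-equivalence point.
There, n(HA) = n(A^-), so pH = pKa = -log(1.0 x 10^-10) = 10.00.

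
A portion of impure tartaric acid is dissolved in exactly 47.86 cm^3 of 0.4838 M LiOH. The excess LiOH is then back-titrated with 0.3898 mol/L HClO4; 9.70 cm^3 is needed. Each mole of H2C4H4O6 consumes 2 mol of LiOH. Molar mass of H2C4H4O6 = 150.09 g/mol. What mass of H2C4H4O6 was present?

Total n(LiOH) added = 0.4838 x 0.04786 = 0.02315 mol.
n(HClO4) used = 0.3898 x 0.009700 = 0.003781 mol, which equals the excess n(LiOH).
So n(LiOH) consumed by the sample = 0.02315 - 0.003781 = 0.01937 mol.
n(H2C4H4O6) = 0.01937 / 2 = 0.009687 mol.
mass = 0.009687 mol x 150.09 g/mol = 1.45 g.

1.45 g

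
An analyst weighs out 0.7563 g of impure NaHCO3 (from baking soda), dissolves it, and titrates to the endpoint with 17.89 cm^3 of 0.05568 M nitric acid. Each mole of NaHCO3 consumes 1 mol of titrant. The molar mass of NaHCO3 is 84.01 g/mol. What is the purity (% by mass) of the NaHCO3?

11.1%

n(HNO3) = 0.05568 x 0.01789 = 0.0009961 mol.
n(NaHCO3) = 0.0009961 / 1 = 0.0009961 mol.
mass of NaHCO3 = 0.0009961 x 84.01 = 0.08368 g.
% purity = 0.08368 / 0.7563 x 100 = 11.1%.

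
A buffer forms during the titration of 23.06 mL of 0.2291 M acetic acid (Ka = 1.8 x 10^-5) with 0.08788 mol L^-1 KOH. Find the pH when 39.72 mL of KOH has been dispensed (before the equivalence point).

Initial n(CH3COOH) = 0.2291 x 0.02306 = 0.005283 mol.
n(KOH) added = 0.08788 x 0.03972 = 0.003491 mol, converting that many moles of CH3COOH to CH3COO-.
Remaining n(CH3COOH) = 0.001792 mol; n(CH3COO-) = 0.003491 mol.
By Henderson-Hasselbalch, pH = pKa + log([A^-]/[HA]) = 4.74 + log(0.003491/0.001792) = 4.74 + (+0.29) = 5.03.

5.03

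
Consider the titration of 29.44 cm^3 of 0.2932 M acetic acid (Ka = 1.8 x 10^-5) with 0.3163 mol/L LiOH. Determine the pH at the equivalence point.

n(CH3COOH) = 0.2932 x 0.02944 = 0.008632 mol; V(LiOH) at equivalence = 0.008632/0.3163 = 0.02729 L.
At equivalence all the acid is converted to CH3COO-; total volume = 0.02944 + 0.02729 = 0.05673 L, so [CH3COO-] = 0.008632/0.05673 = 0.1522 M.
Kb = Kw/Ka = 1.0e-14 / 1.8 x 10^-5 = 5.56e-10.
[OH^-] = sqrt(Kb x [CH3COO-]) = sqrt(5.56e-10 x 0.1522) = 9.19e-6 M.
pOH = 5.04, so pH = 14.00 - 5.04 = 8.96.

8.96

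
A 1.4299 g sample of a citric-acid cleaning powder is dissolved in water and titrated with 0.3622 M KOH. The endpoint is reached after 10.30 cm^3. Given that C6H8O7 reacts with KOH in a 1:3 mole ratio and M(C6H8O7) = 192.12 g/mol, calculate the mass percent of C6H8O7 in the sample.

n(KOH) = 0.3622 x 0.01030 = 0.003731 mol.
n(C6H8O7) = 0.003731 / 3 = 0.001244 mol.
mass of C6H8O7 = 0.001244 x 192.12 = 0.2389 g.
% purity = 0.2389 / 1.4299 x 100 = 16.7%.

16.7%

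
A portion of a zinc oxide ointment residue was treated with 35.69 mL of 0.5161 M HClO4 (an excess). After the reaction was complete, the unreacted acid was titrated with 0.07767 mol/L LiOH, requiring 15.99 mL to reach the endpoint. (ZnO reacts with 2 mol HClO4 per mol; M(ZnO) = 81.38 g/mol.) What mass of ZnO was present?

Total n(HClO4) added = 0.5161 x 0.03569 = 0.01842 mol.
n(LiOH) used = 0.07767 x 0.01599 = 0.001242 mol, which equals the excess n(HClO4).
So n(HClO4) consumed by the sample = 0.01842 - 0.001242 = 0.01718 mol.
n(ZnO) = 0.01718 / 2 = 0.008589 mol.
mass = 0.008589 mol x 81.38 g/mol = 0.699 g.

0.699 g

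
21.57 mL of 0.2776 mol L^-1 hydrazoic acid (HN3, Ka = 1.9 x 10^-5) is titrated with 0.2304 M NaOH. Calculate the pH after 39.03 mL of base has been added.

12.70

n(acid) = 0.2776 x 0.02157 = 0.005988 mol; n(NaOH) added = 0.2304 x 0.03903 = 0.008993 mol.
Base is in excess by 0.008993 - 0.005988 = 0.003005 mol in a total volume of 0.06060 L.
[OH^-] = 0.003005/0.06060 = 0.04958 M, so pOH = 1.30 and pH = 14.00 - 1.30 = 12.70.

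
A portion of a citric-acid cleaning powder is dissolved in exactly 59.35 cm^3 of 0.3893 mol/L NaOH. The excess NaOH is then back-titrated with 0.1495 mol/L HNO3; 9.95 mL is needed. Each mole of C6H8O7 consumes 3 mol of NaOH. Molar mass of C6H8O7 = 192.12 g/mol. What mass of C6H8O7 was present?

1.38 g

Total n(NaOH) added = 0.3893 x 0.05935 = 0.02310 mol.
n(HNO3) used = 0.1495 x 0.009950 = 0.001488 mol, which equals the excess n(NaOH).
So n(NaOH) consumed by the sample = 0.02310 - 0.001488 = 0.02162 mol.
n(C6H8O7) = 0.02162 / 3 = 0.007206 mol.
mass = 0.007206 mol x 192.12 g/mol = 1.38 g.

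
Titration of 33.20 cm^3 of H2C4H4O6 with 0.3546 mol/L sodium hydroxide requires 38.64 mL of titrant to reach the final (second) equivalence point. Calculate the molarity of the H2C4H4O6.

n(NaOH) = 0.3546 x 0.03864 = 0.01370 mol.
At the final (second) equivalence point, 2 mol OH^- react per mol H2C4H4O6, so n(H2C4H4O6) = 0.01370 / 2 = 0.006851 mol.
[H2C4H4O6] = 0.006851 / 0.03320 L = 0.206 M.

0.206 M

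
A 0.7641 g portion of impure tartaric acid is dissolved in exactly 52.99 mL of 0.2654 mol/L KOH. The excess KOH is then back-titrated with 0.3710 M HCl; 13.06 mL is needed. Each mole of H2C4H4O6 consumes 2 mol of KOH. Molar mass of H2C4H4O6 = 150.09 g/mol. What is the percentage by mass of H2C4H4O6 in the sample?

Total n(KOH) added = 0.2654 x 0.05299 = 0.01406 mol.
n(HCl) used = 0.3710 x 0.01306 = 0.004845 mol, which equals the excess n(KOH).
So n(KOH) consumed by the sample = 0.01406 - 0.004845 = 0.009218 mol.
n(H2C4H4O6) = 0.009218 / 2 = 0.004609 mol.
mass H2C4H4O6 = 0.004609 x 150.09 = 0.6918 g, so %H2C4H4O6 = 0.6918/0.7641 x 100 = 90.5%.

90.5%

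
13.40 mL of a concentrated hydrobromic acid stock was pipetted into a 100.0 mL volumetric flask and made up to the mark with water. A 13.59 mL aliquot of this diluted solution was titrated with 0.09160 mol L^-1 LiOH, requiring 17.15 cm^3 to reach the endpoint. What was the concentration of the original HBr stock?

0.863 M

n(LiOH) = 0.09160 x 0.01715 = 0.001571 mol.
n(HBr) in the aliquot = 0.001571 mol.
[diluted HBr] = 0.001571 / 0.01359 = 0.1156 M.
Dilution factor = 100.0/13.40 = 7.463, so [stock] = 0.1156 x 7.463 = 0.863 M.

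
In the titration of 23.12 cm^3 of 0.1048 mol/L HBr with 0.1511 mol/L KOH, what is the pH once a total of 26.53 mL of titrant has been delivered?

12.50

n(acid) = 0.1048 x 0.02312 = 0.002423 mol; n(KOH) added = 0.1511 x 0.02653 = 0.004009 mol.
Base is in excess by 0.004009 - 0.002423 = 0.001586 mol in a total volume of 0.04965 L.
[OH^-] = 0.001586/0.04965 = 0.03194 M, so pOH = 1.50 and pH = 14.00 - 1.50 = 12.50.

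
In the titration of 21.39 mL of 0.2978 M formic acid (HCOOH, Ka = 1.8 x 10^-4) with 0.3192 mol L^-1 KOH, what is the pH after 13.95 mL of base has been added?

Initial n(HCOOH) = 0.2978 x 0.02139 = 0.006370 mol.
n(KOH) added = 0.3192 x 0.01395 = 0.004453 mol, converting that many moles of HCOOH to HCOO-.
Remaining n(HCOOH) = 0.001917 mol; n(HCOO-) = 0.004453 mol.
By Henderson-Hasselbalch, pH = pKa + log([A^-]/[HA]) = 3.74 + log(0.004453/0.001917) = 3.74 + (+0.37) = 4.11.

4.11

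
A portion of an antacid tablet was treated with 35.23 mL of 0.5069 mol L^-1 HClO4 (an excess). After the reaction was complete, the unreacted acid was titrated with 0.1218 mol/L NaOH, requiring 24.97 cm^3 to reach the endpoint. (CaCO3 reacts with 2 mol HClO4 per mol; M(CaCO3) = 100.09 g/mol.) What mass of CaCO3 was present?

0.742 g

Total n(HClO4) added = 0.5069 x 0.03523 = 0.01786 mol.
n(NaOH) used = 0.1218 x 0.02497 = 0.003041 mol, which equals the excess n(HClO4).
So n(HClO4) consumed by the sample = 0.01786 - 0.003041 = 0.01482 mol.
n(CaCO3) = 0.01482 / 2 = 0.007408 mol.
mass = 0.007408 mol x 100.09 g/mol = 0.742 g.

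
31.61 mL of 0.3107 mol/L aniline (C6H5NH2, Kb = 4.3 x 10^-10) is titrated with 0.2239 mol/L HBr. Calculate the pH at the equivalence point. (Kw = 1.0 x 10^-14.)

n(C6H5NH2) = 0.3107 x 0.03161 = 0.009821 mol; V(HBr) at equivalence = 0.009821/0.2239 = 0.04386 L.
At equivalence the base is fully converted to C6H5NH3+; total volume = 0.07547 L, so [C6H5NH3+] = 0.009821/0.07547 = 0.1301 M.
Ka(C6H5NH3+) = Kw/Kb = 1.0e-14 / 4.3 x 10^-10 = 2.33e-5.
[H^+] = sqrt(Ka x [C6H5NH3+]) = sqrt(2.33e-5 x 0.1301) = 0.00174 M.
pH = -log(0.00174) = 2.76.

2.76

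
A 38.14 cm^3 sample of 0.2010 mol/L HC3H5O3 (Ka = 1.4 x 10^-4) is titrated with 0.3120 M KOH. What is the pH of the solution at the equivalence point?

n(HC3H5O3) = 0.2010 x 0.03814 = 0.007666 mol; V(KOH) at equivalence = 0.007666/0.3120 = 0.02457 L.
At equivalence all the acid is converted to C3H5O3-; total volume = 0.03814 + 0.02457 = 0.06271 L, so [C3H5O3-] = 0.007666/0.06271 = 0.1222 M.
Kb = Kw/Ka = 1.0e-14 / 1.4 x 10^-4 = 7.14e-11.
[OH^-] = sqrt(Kb x [C3H5O3-]) = sqrt(7.14e-11 x 0.1222) = 2.95e-6 M.
pOH = 5.53, so pH = 14.00 - 5.53 = 8.47.

8.47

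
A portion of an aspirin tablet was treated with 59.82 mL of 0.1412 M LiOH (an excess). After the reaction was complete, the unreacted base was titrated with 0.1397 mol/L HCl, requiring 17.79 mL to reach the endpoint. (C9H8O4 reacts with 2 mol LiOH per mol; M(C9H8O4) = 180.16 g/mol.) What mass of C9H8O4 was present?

0.537 g

Total n(LiOH) added = 0.1412 x 0.05982 = 0.008447 mol.
n(HCl) used = 0.1397 x 0.01779 = 0.002485 mol, which equals the excess n(LiOH).
So n(LiOH) consumed by the sample = 0.008447 - 0.002485 = 0.005961 mol.
n(C9H8O4) = 0.005961 / 2 = 0.002981 mol.
mass = 0.002981 mol x 180.16 g/mol = 0.537 g.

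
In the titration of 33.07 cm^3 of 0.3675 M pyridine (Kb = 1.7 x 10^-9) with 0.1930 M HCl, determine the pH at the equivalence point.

3.06

n(C5H5N) = 0.3675 x 0.03307 = 0.01215 mol; V(HCl) at equivalence = 0.01215/0.1930 = 0.06297 L.
At equivalence the base is fully converted to C5H5NH+; total volume = 0.09604 L, so [C5H5NH+] = 0.01215/0.09604 = 0.1265 M.
Ka(C5H5NH+) = Kw/Kb = 1.0e-14 / 1.7 x 10^-9 = 5.88e-6.
[H^+] = sqrt(Ka x [C5H5NH+]) = sqrt(5.88e-6 x 0.1265) = 0.000863 M.
pH = -log(0.000863) = 3.06.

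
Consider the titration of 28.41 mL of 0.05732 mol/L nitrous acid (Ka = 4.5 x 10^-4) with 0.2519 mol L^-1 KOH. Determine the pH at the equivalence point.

8.01

n(HNO2) = 0.05732 x 0.02841 = 0.001628 mol; V(KOH) at equivalence = 0.001628/0.2519 = 0.006465 L.
At equivalence all the acid is converted to NO2-; total volume = 0.02841 + 0.006465 = 0.03487 L, so [NO2-] = 0.001628/0.03487 = 0.04669 M.
Kb = Kw/Ka = 1.0e-14 / 4.5 x 10^-4 = 2.22e-11.
[OH^-] = sqrt(Kb x [NO2-]) = sqrt(2.22e-11 x 0.04669) = 1.02e-6 M.
pOH = 5.99, so pH = 14.00 - 5.99 = 8.01.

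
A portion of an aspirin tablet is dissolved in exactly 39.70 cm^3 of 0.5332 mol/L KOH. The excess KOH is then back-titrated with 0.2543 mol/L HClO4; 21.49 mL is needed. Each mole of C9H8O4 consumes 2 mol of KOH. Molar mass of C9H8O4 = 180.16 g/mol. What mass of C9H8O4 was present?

1.41 g

Total n(KOH) added = 0.5332 x 0.03970 = 0.02117 mol.
n(HClO4) used = 0.2543 x 0.02149 = 0.005465 mol, which equals the excess n(KOH).
So n(KOH) consumed by the sample = 0.02117 - 0.005465 = 0.01570 mol.
n(C9H8O4) = 0.01570 / 2 = 0.007852 mol.
mass = 0.007852 mol x 180.16 g/mol = 1.41 g.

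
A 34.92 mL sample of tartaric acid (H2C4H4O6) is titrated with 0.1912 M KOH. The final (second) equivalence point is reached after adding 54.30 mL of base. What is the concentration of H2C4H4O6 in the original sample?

n(KOH) = 0.1912 x 0.05430 = 0.01038 mol.
At the final (second) equivalence point, 2 mol OH^- react per mol H2C4H4O6, so n(H2C4H4O6) = 0.01038 / 2 = 0.005191 mol.
[H2C4H4O6] = 0.005191 / 0.03492 L = 0.149 M.

0.149 M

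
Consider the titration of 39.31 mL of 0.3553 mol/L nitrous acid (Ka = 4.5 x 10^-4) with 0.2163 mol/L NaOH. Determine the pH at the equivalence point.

n(HNO2) = 0.3553 x 0.03931 = 0.01397 mol; V(NaOH) at equivalence = 0.01397/0.2163 = 0.06457 L.
At equivalence all the acid is converted to NO2-; total volume = 0.03931 + 0.06457 = 0.1039 L, so [NO2-] = 0.01397/0.1039 = 0.1344 M.
Kb = Kw/Ka = 1.0e-14 / 4.5 x 10^-4 = 2.22e-11.
[OH^-] = sqrt(Kb x [NO2-]) = sqrt(2.22e-11 x 0.1344) = 1.73e-6 M.
pOH = 5.76, so pH = 14.00 - 5.76 = 8.24.

8.24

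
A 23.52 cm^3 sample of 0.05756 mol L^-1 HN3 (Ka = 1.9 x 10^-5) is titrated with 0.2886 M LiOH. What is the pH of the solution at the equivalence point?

n(HN3) = 0.05756 x 0.02352 = 0.001354 mol; V(LiOH) at equivalence = 0.001354/0.2886 = 0.004691 L.
At equivalence all the acid is converted to N3-; total volume = 0.02352 + 0.004691 = 0.02821 L, so [N3-] = 0.001354/0.02821 = 0.04799 M.
Kb = Kw/Ka = 1.0e-14 / 1.9 x 10^-5 = 5.26e-10.
[OH^-] = sqrt(Kb x [N3-]) = sqrt(5.26e-10 x 0.04799) = 5.03e-6 M.
pOH = 5.30, so pH = 14.00 - 5.30 = 8.70.

8.70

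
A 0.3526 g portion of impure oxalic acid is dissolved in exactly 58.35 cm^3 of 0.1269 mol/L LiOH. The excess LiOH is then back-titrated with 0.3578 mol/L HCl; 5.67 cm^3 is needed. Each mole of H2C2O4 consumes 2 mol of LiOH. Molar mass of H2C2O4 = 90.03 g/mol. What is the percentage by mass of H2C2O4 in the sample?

68.6%

Total n(LiOH) added = 0.1269 x 0.05835 = 0.007405 mol.
n(HCl) used = 0.3578 x 0.005670 = 0.002029 mol, which equals the excess n(LiOH).
So n(LiOH) consumed by the sample = 0.007405 - 0.002029 = 0.005376 mol.
n(H2C2O4) = 0.005376 / 2 = 0.002688 mol.
mass H2C2O4 = 0.002688 x 90.03 = 0.2420 g, so %H2C2O4 = 0.2420/0.3526 x 100 = 68.6%.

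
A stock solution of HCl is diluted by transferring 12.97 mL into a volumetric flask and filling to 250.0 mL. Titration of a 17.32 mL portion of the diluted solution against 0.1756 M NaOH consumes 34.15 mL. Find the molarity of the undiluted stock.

6.67 M

n(NaOH) = 0.1756 x 0.03415 = 0.005997 mol.
n(HCl) in the aliquot = 0.005997 mol.
[diluted HCl] = 0.005997 / 0.01732 = 0.3462 M.
Dilution factor = 250.0/12.97 = 19.28, so [stock] = 0.3462 x 19.28 = 6.67 M.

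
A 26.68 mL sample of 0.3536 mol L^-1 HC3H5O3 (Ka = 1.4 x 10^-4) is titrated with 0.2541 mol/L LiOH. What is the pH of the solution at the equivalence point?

8.51

n(HC3H5O3) = 0.3536 x 0.02668 = 0.009434 mol; V(LiOH) at equivalence = 0.009434/0.2541 = 0.03713 L.
At equivalence all the acid is converted to C3H5O3-; total volume = 0.02668 + 0.03713 = 0.06381 L, so [C3H5O3-] = 0.009434/0.06381 = 0.1479 M.
Kb = Kw/Ka = 1.0e-14 / 1.4 x 10^-4 = 7.14e-11.
[OH^-] = sqrt(Kb x [C3H5O3-]) = sqrt(7.14e-11 x 0.1479) = 3.25e-6 M.
pOH = 5.49, so pH = 14.00 - 5.49 = 8.51.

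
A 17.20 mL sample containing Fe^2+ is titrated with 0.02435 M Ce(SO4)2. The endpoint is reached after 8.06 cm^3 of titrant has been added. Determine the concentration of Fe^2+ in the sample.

0.0114 M

n(Ce(SO4)2) = 0.02435 x 0.008060 = 0.0001963 mol.
From the balanced equation, 1 mol Ce(SO4)2 reacts with 1 mol Fe^2+, so n(Fe^2+) = 0.0001963 x 1/1 = 0.0001963 mol.
[Fe^2+] = 0.0001963 / 0.01720 L = 0.0114 M.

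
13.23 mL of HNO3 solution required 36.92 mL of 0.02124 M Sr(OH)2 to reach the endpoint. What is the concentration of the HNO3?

0.119 M

n(Sr(OH)2) delivered = 0.02124 x 0.03692 = 0.0007842 mol.
The reaction is 2 HNO3 + 1 Sr(OH)2, so n(HNO3) = 0.0007842 x 2/1 = 0.001568 mol.
[HNO3] = 0.001568 mol / 0.01323 L = 0.119 M.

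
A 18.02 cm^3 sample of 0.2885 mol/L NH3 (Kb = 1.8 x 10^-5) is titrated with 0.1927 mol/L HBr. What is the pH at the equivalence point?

n(NH3) = 0.2885 x 0.01802 = 0.005199 mol; V(HBr) at equivalence = 0.005199/0.1927 = 0.02698 L.
At equivalence the base is fully converted to NH4+; total volume = 0.04500 L, so [NH4+] = 0.005199/0.04500 = 0.1155 M.
Ka(NH4+) = Kw/Kb = 1.0e-14 / 1.8 x 10^-5 = 5.56e-10.
[H^+] = sqrt(Ka x [NH4+]) = sqrt(5.56e-10 x 0.1155) = 8.01e-6 M.
pH = -log(8.01e-6) = 5.10.

5.10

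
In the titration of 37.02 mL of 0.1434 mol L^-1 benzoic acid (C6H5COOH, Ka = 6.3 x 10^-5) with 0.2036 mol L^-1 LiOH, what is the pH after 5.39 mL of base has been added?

3.62

Initial n(C6H5COOH) = 0.1434 x 0.03702 = 0.005309 mol.
n(LiOH) added = 0.2036 x 0.005390 = 0.001097 mol, converting that many moles of C6H5COOH to C6H5COO-.
Remaining n(C6H5COOH) = 0.004211 mol; n(C6H5COO-) = 0.001097 mol.
By Henderson-Hasselbalch, pH = pKa + log([A^-]/[HA]) = 4.20 + log(0.001097/0.004211) = 4.20 + (-0.58) = 3.62.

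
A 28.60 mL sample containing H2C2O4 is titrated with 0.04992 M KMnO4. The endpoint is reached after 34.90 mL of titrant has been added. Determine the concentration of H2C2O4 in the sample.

0.152 M

n(KMnO4) = 0.04992 x 0.03490 = 0.001742 mol.
From the balanced equation, 2 mol KMnO4 reacts with 5 mol H2C2O4, so n(H2C2O4) = 0.001742 x 5/2 = 0.004356 mol.
[H2C2O4] = 0.004356 / 0.02860 L = 0.152 M.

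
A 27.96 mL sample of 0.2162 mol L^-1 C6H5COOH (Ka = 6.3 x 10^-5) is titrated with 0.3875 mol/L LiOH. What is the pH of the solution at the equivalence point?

8.67

n(C6H5COOH) = 0.2162 x 0.02796 = 0.006045 mol; V(LiOH) at equivalence = 0.006045/0.3875 = 0.01560 L.
At equivalence all the acid is converted to C6H5COO-; total volume = 0.02796 + 0.01560 = 0.04356 L, so [C6H5COO-] = 0.006045/0.04356 = 0.1388 M.
Kb = Kw/Ka = 1.0e-14 / 6.3 x 10^-5 = 1.59e-10.
[OH^-] = sqrt(Kb x [C6H5COO-]) = sqrt(1.59e-10 x 0.1388) = 4.69e-6 M.
pOH = 5.33, so pH = 14.00 - 5.33 = 8.67.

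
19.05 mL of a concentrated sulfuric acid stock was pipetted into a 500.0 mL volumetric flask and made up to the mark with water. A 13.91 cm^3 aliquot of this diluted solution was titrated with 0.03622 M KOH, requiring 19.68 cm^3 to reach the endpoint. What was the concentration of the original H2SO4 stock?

n(KOH) = 0.03622 x 0.01968 = 0.0007128 mol.
n(H2SO4) in the aliquot = 0.0007128 x 1/2 = 0.0003564 mol.
[diluted H2SO4] = 0.0003564 / 0.01391 = 0.02562 M.
Dilution factor = 500.0/19.05 = 26.25, so [stock] = 0.02562 x 26.25 = 0.672 M.

0.672 M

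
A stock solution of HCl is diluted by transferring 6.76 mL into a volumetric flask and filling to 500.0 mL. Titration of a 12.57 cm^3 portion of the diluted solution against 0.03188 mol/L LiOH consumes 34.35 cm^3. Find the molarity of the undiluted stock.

6.44 M

n(LiOH) = 0.03188 x 0.03435 = 0.001095 mol.
n(HCl) in the aliquot = 0.001095 mol.
[diluted HCl] = 0.001095 / 0.01257 = 0.08712 M.
Dilution factor = 500.0/6.760 = 73.96, so [stock] = 0.08712 x 73.96 = 6.44 M.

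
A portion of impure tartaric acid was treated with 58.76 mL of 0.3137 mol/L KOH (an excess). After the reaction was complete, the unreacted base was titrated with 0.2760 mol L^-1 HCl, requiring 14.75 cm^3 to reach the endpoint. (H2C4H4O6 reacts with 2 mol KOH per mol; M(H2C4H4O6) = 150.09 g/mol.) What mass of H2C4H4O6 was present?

Total n(KOH) added = 0.3137 x 0.05876 = 0.01843 mol.
n(HCl) used = 0.2760 x 0.01475 = 0.004071 mol, which equals the excess n(KOH).
So n(KOH) consumed by the sample = 0.01843 - 0.004071 = 0.01436 mol.
n(H2C4H4O6) = 0.01436 / 2 = 0.007181 mol.
mass = 0.007181 mol x 150.09 g/mol = 1.08 g.

1.08 g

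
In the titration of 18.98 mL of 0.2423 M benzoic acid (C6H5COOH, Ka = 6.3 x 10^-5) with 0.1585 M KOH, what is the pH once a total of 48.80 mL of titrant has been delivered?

12.67

n(acid) = 0.2423 x 0.01898 = 0.004599 mol; n(KOH) added = 0.1585 x 0.04880 = 0.007735 mol.
Base is in excess by 0.007735 - 0.004599 = 0.003136 mol in a total volume of 0.06778 L.
[OH^-] = 0.003136/0.06778 = 0.04627 M, so pOH = 1.33 and pH = 14.00 - 1.33 = 12.67.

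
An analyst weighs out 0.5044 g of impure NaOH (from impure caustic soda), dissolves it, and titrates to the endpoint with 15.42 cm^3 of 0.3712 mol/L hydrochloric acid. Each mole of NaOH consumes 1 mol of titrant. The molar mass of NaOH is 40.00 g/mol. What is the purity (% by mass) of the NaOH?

n(HCl) = 0.3712 x 0.01542 = 0.005724 mol.
n(NaOH) = 0.005724 / 1 = 0.005724 mol.
mass of NaOH = 0.005724 x 40.00 = 0.2290 g.
% purity = 0.2290 / 0.5044 x 100 = 45.4%.

45.4%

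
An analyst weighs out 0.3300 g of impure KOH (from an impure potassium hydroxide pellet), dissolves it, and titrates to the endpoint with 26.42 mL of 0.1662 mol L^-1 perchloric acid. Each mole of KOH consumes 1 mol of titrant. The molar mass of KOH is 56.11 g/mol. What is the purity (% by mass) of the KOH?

74.7%

n(HClO4) = 0.1662 x 0.02642 = 0.004391 mol.
n(KOH) = 0.004391 / 1 = 0.004391 mol.
mass of KOH = 0.004391 x 56.11 = 0.2464 g.
% purity = 0.2464 / 0.3300 x 100 = 74.7%.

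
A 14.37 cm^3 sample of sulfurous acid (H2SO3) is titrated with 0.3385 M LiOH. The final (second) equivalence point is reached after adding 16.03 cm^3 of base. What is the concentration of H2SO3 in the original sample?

0.189 M

n(LiOH) = 0.3385 x 0.01603 = 0.005426 mol.
At the final (second) equivalence point, 2 mol OH^- react per mol H2SO3, so n(H2SO3) = 0.005426 / 2 = 0.002713 mol.
[H2SO3] = 0.002713 / 0.01437 L = 0.189 M.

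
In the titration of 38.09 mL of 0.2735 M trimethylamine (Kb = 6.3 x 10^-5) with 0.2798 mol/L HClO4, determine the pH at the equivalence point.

n((CH3)3N) = 0.2735 x 0.03809 = 0.01042 mol; V(HClO4) at equivalence = 0.01042/0.2798 = 0.03723 L.
At equivalence the base is fully converted to (CH3)3NH+; total volume = 0.07532 L, so [(CH3)3NH+] = 0.01042/0.07532 = 0.1383 M.
Ka((CH3)3NH+) = Kw/Kb = 1.0e-14 / 6.3 x 10^-5 = 1.59e-10.
[H^+] = sqrt(Ka x [(CH3)3NH+]) = sqrt(1.59e-10 x 0.1383) = 4.69e-6 M.
pH = -log(4.69e-6) = 5.33.

5.33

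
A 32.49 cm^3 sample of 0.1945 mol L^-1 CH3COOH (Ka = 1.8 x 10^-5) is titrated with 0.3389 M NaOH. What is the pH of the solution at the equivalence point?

8.92

n(CH3COOH) = 0.1945 x 0.03249 = 0.006319 mol; V(NaOH) at equivalence = 0.006319/0.3389 = 0.01865 L.
At equivalence all the acid is converted to CH3COO-; total volume = 0.03249 + 0.01865 = 0.05114 L, so [CH3COO-] = 0.006319/0.05114 = 0.1236 M.
Kb = Kw/Ka = 1.0e-14 / 1.8 x 10^-5 = 5.56e-10.
[OH^-] = sqrt(Kb x [CH3COO-]) = sqrt(5.56e-10 x 0.1236) = 8.29e-6 M.
pOH = 5.08, so pH = 14.00 - 5.08 = 8.92.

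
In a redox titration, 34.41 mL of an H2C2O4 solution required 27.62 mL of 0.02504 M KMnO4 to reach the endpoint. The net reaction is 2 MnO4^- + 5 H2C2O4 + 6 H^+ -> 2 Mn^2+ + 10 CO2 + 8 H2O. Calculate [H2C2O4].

n(KMnO4) = 0.02504 x 0.02762 = 0.0006916 mol.
From the balanced equation, 2 mol KMnO4 reacts with 5 mol H2C2O4, so n(H2C2O4) = 0.0006916 x 5/2 = 0.001729 mol.
[H2C2O4] = 0.001729 / 0.03441 L = 0.0502 M.

0.0502 M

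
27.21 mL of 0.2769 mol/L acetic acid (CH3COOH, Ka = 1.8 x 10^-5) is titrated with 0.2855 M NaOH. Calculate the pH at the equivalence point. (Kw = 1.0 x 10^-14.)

n(CH3COOH) = 0.2769 x 0.02721 = 0.007534 mol; V(NaOH) at equivalence = 0.007534/0.2855 = 0.02639 L.
At equivalence all the acid is converted to CH3COO-; total volume = 0.02721 + 0.02639 = 0.05360 L, so [CH3COO-] = 0.007534/0.05360 = 0.1406 M.
Kb = Kw/Ka = 1.0e-14 / 1.8 x 10^-5 = 5.56e-10.
[OH^-] = sqrt(Kb x [CH3COO-]) = sqrt(5.56e-10 x 0.1406) = 8.84e-6 M.
pOH = 5.05, so pH = 14.00 - 5.05 = 8.95.

8.95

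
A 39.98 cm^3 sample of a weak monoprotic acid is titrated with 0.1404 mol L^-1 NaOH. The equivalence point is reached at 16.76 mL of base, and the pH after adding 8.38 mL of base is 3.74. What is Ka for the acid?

1.8 x 10^-4

8.38 mL is half of the equivalence volume, so this is the half-equivalence point where [HA] = [A^-].
At half-equivalence pH = pKa, so pKa = 3.74.
Ka = 10^(-3.74) = 1.8 x 10^-4.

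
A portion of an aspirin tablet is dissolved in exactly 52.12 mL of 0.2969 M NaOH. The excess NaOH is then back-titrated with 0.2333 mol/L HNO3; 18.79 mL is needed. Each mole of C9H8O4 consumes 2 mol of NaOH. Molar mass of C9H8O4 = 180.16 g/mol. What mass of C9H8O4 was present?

Total n(NaOH) added = 0.2969 x 0.05212 = 0.01547 mol.
n(HNO3) used = 0.2333 x 0.01879 = 0.004384 mol, which equals the excess n(NaOH).
So n(NaOH) consumed by the sample = 0.01547 - 0.004384 = 0.01109 mol.
n(C9H8O4) = 0.01109 / 2 = 0.005545 mol.
mass = 0.005545 mol x 180.16 g/mol = 0.999 g.

0.999 g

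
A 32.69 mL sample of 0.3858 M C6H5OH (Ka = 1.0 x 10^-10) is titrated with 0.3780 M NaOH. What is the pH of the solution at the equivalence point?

n(C6H5OH) = 0.3858 x 0.03269 = 0.01261 mol; V(NaOH) at equivalence = 0.01261/0.3780 = 0.03336 L.
At equivalence all the acid is converted to C6H5O-; total volume = 0.03269 + 0.03336 = 0.06605 L, so [C6H5O-] = 0.01261/0.06605 = 0.1909 M.
Kb = Kw/Ka = 1.0e-14 / 1.0 x 10^-10 = 0.000100.
[OH^-] = sqrt(Kb x [C6H5O-]) = sqrt(0.000100 x 0.1909) = 0.00437 M.
pOH = 2.36, so pH = 14.00 - 2.36 = 11.64.

11.64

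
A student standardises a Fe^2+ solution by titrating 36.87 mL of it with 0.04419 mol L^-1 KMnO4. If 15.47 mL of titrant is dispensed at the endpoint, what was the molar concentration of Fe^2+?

n(KMnO4) = 0.04419 x 0.01547 = 0.0006836 mol.
From the balanced equation, 1 mol KMnO4 reacts with 5 mol Fe^2+, so n(Fe^2+) = 0.0006836 x 5/1 = 0.003418 mol.
[Fe^2+] = 0.003418 / 0.03687 L = 0.0927 M.

0.0927 M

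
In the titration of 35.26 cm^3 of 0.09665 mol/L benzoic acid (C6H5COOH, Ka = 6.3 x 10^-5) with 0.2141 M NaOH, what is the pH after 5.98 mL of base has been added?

Initial n(C6H5COOH) = 0.09665 x 0.03526 = 0.003408 mol.
n(NaOH) added = 0.2141 x 0.005980 = 0.001280 mol, converting that many moles of C6H5COOH to C6H5COO-.
Remaining n(C6H5COOH) = 0.002128 mol; n(C6H5COO-) = 0.001280 mol.
By Henderson-Hasselbalch, pH = pKa + log([A^-]/[HA]) = 4.20 + log(0.001280/0.002128) = 4.20 + (-0.22) = 3.98.

3.98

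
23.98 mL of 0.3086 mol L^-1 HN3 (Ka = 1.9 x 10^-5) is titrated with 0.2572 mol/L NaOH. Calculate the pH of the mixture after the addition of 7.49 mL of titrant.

Initial n(HN3) = 0.3086 x 0.02398 = 0.007400 mol.
n(NaOH) added = 0.2572 x 0.007490 = 0.001926 mol, converting that many moles of HN3 to N3-.
Remaining n(HN3) = 0.005474 mol; n(N3-) = 0.001926 mol.
By Henderson-Hasselbalch, pH = pKa + log([A^-]/[HA]) = 4.72 + log(0.001926/0.005474) = 4.72 + (-0.45) = 4.27.

4.27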